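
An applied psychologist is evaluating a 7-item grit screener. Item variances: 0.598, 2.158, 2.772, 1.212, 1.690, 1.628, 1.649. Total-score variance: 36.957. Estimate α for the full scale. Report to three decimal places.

sum of item variances = 0.598 + 2.158 + 2.772 + 1.212 + 1.690 + 1.628 + 1.649 = 11.707
α = (k/(k−1))·(1 − sum of item variances/σ²_total) = (7/6)·(1 − 11.707/36.957) = 0.797

α = 0.797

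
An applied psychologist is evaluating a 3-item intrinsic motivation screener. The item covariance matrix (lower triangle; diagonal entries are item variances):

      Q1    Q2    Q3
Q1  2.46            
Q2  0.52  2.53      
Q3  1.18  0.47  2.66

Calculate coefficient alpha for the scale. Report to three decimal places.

ΣVar(i) = 2.46 + 2.53 + 2.66 = 7.65
Sum of the distinct covariances = 2.17
Var(T) = 7.65 + 2 × 2.17 = 11.99
α = (k/(k−1))·(1 − ΣVar(i)/Var(T)) = (3/2)·(1 − 7.65/11.99) = 0.543

coefficient alpha = 0.543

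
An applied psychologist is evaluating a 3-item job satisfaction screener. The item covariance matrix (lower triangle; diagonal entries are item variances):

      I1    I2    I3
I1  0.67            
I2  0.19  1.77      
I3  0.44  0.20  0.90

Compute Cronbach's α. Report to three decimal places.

ΣVar(i) = 0.67 + 1.77 + 0.90 = 3.34
Sum of off-diagonal covariances = 0.83
total variance = 3.34 + 2 × 0.83 = 5.00
α = (k/(k−1))·(1 − ΣVar(i)/total variance) = (3/2)·(1 − 3.34/5.00) = 0.498

Cronbach's α = 0.498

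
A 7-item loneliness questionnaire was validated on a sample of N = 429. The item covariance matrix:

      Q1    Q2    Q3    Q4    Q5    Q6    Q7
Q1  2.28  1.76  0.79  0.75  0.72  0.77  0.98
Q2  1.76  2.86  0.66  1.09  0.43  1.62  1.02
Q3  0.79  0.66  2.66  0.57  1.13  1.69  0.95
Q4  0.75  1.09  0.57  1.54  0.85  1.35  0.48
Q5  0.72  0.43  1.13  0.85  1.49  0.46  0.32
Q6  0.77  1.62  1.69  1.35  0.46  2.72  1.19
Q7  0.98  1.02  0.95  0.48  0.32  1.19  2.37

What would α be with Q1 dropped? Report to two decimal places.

α = 0.80

Remaining items: Q2, Q3, Q4, Q5, Q6, Q7 (k = 6).
Σσ²ᵢ = 2.86 + 2.66 + 1.54 + 1.49 + 2.72 + 2.37 = 13.64
σ²_total = 13.64 + 2 × 13.81 = 41.26
α (item deleted) = (6/5)·(1 − 13.64/41.26) = 0.80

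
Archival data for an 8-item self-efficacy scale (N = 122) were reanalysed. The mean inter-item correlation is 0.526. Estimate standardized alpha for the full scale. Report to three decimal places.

Standardized α = k·r̄ / (1 + (k−1)·r̄) = 8 × 0.526 / (1 + 7 × 0.526)
  = 4.2080 / 4.6820 = 0.899

standardized alpha = 0.899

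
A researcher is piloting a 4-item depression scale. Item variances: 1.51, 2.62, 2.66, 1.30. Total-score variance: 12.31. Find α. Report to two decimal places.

ΣVar(i) = 1.51 + 2.62 + 2.66 + 1.30 = 8.09
α = (k/(k−1))·(1 − ΣVar(i)/Var(T)) = (4/3)·(1 − 8.09/12.31) = 0.46

α = 0.46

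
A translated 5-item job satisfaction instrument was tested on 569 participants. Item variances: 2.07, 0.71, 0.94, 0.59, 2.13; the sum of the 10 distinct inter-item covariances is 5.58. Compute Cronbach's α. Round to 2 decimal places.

ΣVar(i) = 2.07 + 0.71 + 0.94 + 0.59 + 2.13 = 6.44
Sum of distinct covariances = 5.58
Var(T) = ΣVar(i) + 2·Σcov = 6.44 + 2 × 5.58 = 17.60
α = (5/4)·(1 − 6.44/17.60) = 0.79

Cronbach's α = 0.79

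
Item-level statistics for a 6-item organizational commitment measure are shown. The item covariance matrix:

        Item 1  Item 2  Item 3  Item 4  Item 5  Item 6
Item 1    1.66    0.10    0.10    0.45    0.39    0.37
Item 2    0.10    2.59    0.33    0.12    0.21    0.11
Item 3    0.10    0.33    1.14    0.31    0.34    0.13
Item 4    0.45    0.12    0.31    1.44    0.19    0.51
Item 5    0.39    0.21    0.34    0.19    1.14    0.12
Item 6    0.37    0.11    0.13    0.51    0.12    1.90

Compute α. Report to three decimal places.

α = 0.520

sum of item variances = 1.66 + 2.59 + 1.14 + 1.44 + 1.14 + 1.90 = 9.87
Σ_{i<j} σ_ij = 3.78
Var(T) = 9.87 + 2 × 3.78 = 17.43
α = (k/(k−1))·(1 − sum of item variances/Var(T)) = (6/5)·(1 − 9.87/17.43) = 0.520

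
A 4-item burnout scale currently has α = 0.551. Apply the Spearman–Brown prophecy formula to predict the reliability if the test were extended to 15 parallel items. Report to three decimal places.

Length factor m = 15/4 = 3.7500
α' = m·α / (1 + (m−1)·α)
   = 15/4 × 0.551 / (1 + (15/4 − 1) × 0.551)
   = 2.0663 / 2.5152 = 0.821

predicted reliability = 0.821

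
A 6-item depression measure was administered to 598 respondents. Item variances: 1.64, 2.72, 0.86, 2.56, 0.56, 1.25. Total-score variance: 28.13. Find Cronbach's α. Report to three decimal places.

Σσ²ᵢ = 1.64 + 2.72 + 0.86 + 2.56 + 0.56 + 1.25 = 9.59
α = (k/(k−1))·(1 − Σσ²ᵢ/σ²_total) = (6/5)·(1 − 9.59/28.13) = 0.791

α = 0.791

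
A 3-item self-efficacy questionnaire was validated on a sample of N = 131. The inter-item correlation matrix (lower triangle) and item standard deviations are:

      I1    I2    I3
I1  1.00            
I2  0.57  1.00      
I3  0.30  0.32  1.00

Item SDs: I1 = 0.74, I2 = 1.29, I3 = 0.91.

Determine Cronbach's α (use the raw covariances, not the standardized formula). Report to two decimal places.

α = 0.64

Σσ²ᵢ = 0.74² + 1.29² + 0.91² = 3.0398
Covariances σ_ij = r_ij · s_i · s_j:
  σ(I1,I2) = 0.57 × 0.74 × 1.29 = 0.5441
  σ(I1,I3) = 0.30 × 0.74 × 0.91 = 0.2020
  σ(I2,I3) = 0.32 × 1.29 × 0.91 = 0.3756
σ²_T = Σσ²ᵢ + 2·Σσ_ij = 3.0398 + 2 × 1.1217 = 5.2832
α = (3/2)·(1 − 3.0398/5.2832) = 0.64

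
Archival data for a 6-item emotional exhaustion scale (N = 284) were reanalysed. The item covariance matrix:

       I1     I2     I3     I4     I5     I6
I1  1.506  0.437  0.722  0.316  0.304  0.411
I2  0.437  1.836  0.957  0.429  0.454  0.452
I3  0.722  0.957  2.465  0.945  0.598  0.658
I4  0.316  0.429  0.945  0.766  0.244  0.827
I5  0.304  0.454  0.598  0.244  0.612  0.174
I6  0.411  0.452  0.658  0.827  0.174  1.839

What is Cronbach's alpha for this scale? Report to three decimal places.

α = 0.765

Σσᵢ² = 1.506 + 1.836 + 2.465 + 0.766 + 0.612 + 1.839 = 9.024
Σ_{i<j} σ_ij = 7.928
Var(T) = 9.024 + 2 × 7.928 = 24.880
α = (k/(k−1))·(1 − Σσᵢ²/Var(T)) = (6/5)·(1 − 9.024/24.880) = 0.765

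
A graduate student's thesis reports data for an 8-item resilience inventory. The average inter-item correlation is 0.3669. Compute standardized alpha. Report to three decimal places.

α = 0.823

Standardized α = k·r̄ / (1 + (k−1)·r̄) = 8 × 0.3669 / (1 + 7 × 0.3669)
  = 2.9352 / 3.5683 = 0.823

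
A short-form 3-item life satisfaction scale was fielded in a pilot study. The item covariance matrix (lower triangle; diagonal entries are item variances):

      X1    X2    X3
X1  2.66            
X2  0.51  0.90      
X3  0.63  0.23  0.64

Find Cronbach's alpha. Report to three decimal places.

sum of item variances = 2.66 + 0.90 + 0.64 = 4.20
Σ_{i<j} σ_ij = 1.37
Var(T) = 4.20 + 2 × 1.37 = 6.94
α = (k/(k−1))·(1 − sum of item variances/Var(T)) = (3/2)·(1 − 4.20/6.94) = 0.592

Cronbach's alpha = 0.592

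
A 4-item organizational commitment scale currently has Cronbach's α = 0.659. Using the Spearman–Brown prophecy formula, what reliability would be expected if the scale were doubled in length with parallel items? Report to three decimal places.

predicted reliability = 0.794

Length factor m = 2
α' = m·α / (1 + (m−1)·α)
   = 2 × 0.659 / (1 + (2 − 1) × 0.659)
   = 1.3180 / 1.6590 = 0.794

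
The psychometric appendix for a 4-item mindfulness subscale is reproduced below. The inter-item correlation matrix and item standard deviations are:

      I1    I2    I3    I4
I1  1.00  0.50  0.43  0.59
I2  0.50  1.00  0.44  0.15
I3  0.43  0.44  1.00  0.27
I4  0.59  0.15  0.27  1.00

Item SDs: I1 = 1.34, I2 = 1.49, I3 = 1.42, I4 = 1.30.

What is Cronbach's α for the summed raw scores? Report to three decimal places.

Cronbach's α = 0.722

Σσ²ᵢ = 1.34² + 1.49² + 1.42² + 1.30² = 7.7221
Covariances σ_ij = r_ij · s_i · s_j:
  σ(I1,I2) = 0.50 × 1.34 × 1.49 = 0.9983
  σ(I1,I3) = 0.43 × 1.34 × 1.42 = 0.8182
  σ(I1,I4) = 0.59 × 1.34 × 1.30 = 1.0278
  σ(I2,I3) = 0.44 × 1.49 × 1.42 = 0.9310
  σ(I2,I4) = 0.15 × 1.49 × 1.30 = 0.2906
  σ(I3,I4) = 0.27 × 1.42 × 1.30 = 0.4984
σ²_T = Σσ²ᵢ + 2·Σσ_ij = 7.7221 + 2 × 4.5643 = 16.8507
α = (4/3)·(1 − 7.7221/16.8507) = 0.722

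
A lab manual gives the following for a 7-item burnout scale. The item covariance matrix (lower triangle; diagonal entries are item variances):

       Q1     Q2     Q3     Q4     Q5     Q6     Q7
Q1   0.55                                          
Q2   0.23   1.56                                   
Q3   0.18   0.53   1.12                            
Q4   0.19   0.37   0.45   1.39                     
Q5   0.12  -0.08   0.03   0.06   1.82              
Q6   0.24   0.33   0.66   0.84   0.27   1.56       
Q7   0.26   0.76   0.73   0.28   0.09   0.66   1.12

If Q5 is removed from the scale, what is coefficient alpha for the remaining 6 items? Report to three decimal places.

Remaining items: Q1, Q2, Q3, Q4, Q6, Q7 (k = 6).
sum of item variances = 0.55 + 1.56 + 1.12 + 1.39 + 1.56 + 1.12 = 7.30
total variance = 7.30 + 2 × 6.71 = 20.72
α (item deleted) = (6/5)·(1 − 7.30/20.72) = 0.777

α = 0.777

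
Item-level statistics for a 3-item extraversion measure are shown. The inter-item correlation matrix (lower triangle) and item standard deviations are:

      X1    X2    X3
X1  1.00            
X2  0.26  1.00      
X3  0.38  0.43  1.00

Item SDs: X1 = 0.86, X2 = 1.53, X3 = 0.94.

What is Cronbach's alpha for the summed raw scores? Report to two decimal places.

Σσ²ᵢ = 0.86² + 1.53² + 0.94² = 3.9641
Covariances σ_ij = r_ij · s_i · s_j:
  σ(X1,X2) = 0.26 × 0.86 × 1.53 = 0.3421
  σ(X1,X3) = 0.38 × 0.86 × 0.94 = 0.3072
  σ(X2,X3) = 0.43 × 1.53 × 0.94 = 0.6184
σ²_T = Σσ²ᵢ + 2·Σσ_ij = 3.9641 + 2 × 1.2677 = 6.4995
α = (3/2)·(1 − 3.9641/6.4995) = 0.59

α = 0.59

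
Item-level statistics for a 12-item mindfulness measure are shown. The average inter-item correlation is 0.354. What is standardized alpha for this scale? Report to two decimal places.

α = 0.87

Standardized α = k·r̄ / (1 + (k−1)·r̄) = 12 × 0.354 / (1 + 11 × 0.354)
  = 4.2480 / 4.8940 = 0.87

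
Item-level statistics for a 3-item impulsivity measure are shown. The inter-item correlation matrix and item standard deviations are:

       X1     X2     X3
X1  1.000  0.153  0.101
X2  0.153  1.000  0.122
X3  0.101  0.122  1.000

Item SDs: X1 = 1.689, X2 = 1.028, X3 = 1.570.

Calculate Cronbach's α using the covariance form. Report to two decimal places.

Cronbach's α = 0.28

Σσ²ᵢ = 1.689² + 1.028² + 1.570² = 6.3744
Covariances σ_ij = r_ij · s_i · s_j:
  σ(X1,X2) = 0.153 × 1.689 × 1.028 = 0.2657
  σ(X1,X3) = 0.101 × 1.689 × 1.570 = 0.2678
  σ(X2,X3) = 0.122 × 1.028 × 1.570 = 0.1969
σ²_T = Σσ²ᵢ + 2·Σσ_ij = 6.3744 + 2 × 0.7304 = 7.8352
α = (3/2)·(1 − 6.3744/7.8352) = 0.28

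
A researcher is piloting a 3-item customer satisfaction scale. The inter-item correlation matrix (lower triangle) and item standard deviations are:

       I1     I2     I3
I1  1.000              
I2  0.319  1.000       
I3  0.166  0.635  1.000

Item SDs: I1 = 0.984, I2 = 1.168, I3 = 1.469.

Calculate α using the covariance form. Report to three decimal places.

Σσ²ᵢ = 0.984² + 1.168² + 1.469² = 4.4904
Covariances σ_ij = r_ij · s_i · s_j:
  σ(I1,I2) = 0.319 × 0.984 × 1.168 = 0.3666
  σ(I1,I3) = 0.166 × 0.984 × 1.469 = 0.2400
  σ(I2,I3) = 0.635 × 1.168 × 1.469 = 1.0895
σ²_T = Σσ²ᵢ + 2·Σσ_ij = 4.4904 + 2 × 1.6961 = 7.8826
α = (3/2)·(1 − 4.4904/7.8826) = 0.646

α = 0.646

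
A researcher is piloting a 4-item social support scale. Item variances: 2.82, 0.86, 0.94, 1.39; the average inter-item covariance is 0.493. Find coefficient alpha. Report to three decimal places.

Σσᵢ² = 2.82 + 0.86 + 0.94 + 1.39 = 6.01
Sum of the 6 distinct covariances = 6 × 0.493 = 2.958
σ²_T = Σσᵢ² + 2·Σcov = 6.01 + 2 × 2.958 = 11.926
α = (4/3)·(1 − 6.01/11.926) = 0.661

coefficient alpha = 0.661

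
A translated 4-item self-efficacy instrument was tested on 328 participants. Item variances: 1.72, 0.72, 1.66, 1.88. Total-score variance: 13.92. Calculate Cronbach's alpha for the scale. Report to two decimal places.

sum of item variances = 1.72 + 0.72 + 1.66 + 1.88 = 5.98
α = (k/(k−1))·(1 − sum of item variances/total variance) = (4/3)·(1 − 5.98/13.92) = 0.76

α = 0.76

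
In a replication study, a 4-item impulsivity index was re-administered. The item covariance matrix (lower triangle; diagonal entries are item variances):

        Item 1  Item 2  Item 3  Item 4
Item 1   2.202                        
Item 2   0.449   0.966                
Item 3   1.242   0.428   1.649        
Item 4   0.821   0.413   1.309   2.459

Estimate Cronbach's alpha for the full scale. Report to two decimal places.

ΣVar(i) = 2.202 + 0.966 + 1.649 + 2.459 = 7.276
Sum of the distinct covariances = 4.662
total variance = 7.276 + 2 × 4.662 = 16.600
α = (k/(k−1))·(1 − ΣVar(i)/total variance) = (4/3)·(1 − 7.276/16.600) = 0.75

α = 0.75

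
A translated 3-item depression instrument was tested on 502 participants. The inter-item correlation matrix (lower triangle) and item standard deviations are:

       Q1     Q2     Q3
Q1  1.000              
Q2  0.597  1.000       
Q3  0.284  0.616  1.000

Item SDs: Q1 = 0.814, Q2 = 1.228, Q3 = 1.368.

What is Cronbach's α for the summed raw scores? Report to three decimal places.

Σσ²ᵢ = 0.814² + 1.228² + 1.368² = 4.0420
Covariances σ_ij = r_ij · s_i · s_j:
  σ(Q1,Q2) = 0.597 × 0.814 × 1.228 = 0.5968
  σ(Q1,Q3) = 0.284 × 0.814 × 1.368 = 0.3162
  σ(Q2,Q3) = 0.616 × 1.228 × 1.368 = 1.0348
σ²_T = Σσ²ᵢ + 2·Σσ_ij = 4.0420 + 2 × 1.9478 = 7.9376
α = (3/2)·(1 − 4.0420/7.9376) = 0.736

Cronbach's α = 0.736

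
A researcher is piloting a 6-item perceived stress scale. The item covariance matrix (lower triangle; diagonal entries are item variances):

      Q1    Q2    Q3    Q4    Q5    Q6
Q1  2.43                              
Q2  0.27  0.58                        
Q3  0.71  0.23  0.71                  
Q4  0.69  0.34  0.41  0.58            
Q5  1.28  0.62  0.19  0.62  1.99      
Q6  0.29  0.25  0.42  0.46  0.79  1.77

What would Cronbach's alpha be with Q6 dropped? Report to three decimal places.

Cronbach's alpha = 0.788

Remaining items: Q1, Q2, Q3, Q4, Q5 (k = 5).
sum of item variances = 2.43 + 0.58 + 0.71 + 0.58 + 1.99 = 6.29
total variance = 6.29 + 2 × 5.36 = 17.01
α (item deleted) = (5/4)·(1 − 6.29/17.01) = 0.788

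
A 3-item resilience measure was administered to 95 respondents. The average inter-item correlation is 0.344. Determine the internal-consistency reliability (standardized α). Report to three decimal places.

α = 0.611

Standardized α = k·r̄ / (1 + (k−1)·r̄) = 3 × 0.344 / (1 + 2 × 0.344)
  = 1.0320 / 1.6880 = 0.611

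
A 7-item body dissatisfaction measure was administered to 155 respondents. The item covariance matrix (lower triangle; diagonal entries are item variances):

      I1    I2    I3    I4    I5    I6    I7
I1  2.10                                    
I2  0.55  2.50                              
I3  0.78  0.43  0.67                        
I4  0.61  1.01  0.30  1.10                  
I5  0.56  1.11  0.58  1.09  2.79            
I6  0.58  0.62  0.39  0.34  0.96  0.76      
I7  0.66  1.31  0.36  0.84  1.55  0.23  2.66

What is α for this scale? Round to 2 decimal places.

ΣVar(i) = 2.10 + 2.50 + 0.67 + 1.10 + 2.79 + 0.76 + 2.66 = 12.58
Σ_{i<j} σ_ij = 14.86
σ²_total = 12.58 + 2 × 14.86 = 42.30
α = (k/(k−1))·(1 − ΣVar(i)/σ²_total) = (7/6)·(1 − 12.58/42.30) = 0.82

α = 0.82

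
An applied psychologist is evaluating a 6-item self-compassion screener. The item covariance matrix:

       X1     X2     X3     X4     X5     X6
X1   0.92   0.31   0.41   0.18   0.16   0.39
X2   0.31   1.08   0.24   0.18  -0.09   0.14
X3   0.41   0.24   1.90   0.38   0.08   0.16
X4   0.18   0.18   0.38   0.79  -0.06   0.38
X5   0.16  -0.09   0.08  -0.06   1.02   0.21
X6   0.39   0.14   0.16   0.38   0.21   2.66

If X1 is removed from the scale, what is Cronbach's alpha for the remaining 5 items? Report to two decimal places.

Remaining items: X2, X3, X4, X5, X6 (k = 5).
sum of item variances = 1.08 + 1.90 + 0.79 + 1.02 + 2.66 = 7.45
Var(T) = 7.45 + 2 × 1.62 = 10.69
α (item deleted) = (5/4)·(1 − 7.45/10.69) = 0.38

Cronbach's alpha = 0.38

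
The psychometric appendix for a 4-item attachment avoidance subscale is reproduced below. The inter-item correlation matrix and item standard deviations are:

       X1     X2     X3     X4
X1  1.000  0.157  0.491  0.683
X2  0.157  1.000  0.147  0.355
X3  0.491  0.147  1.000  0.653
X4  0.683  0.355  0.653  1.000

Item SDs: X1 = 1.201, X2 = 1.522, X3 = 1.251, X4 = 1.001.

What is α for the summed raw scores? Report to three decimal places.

α = 0.699

Σσ²ᵢ = 1.201² + 1.522² + 1.251² + 1.001² = 6.3259
Covariances σ_ij = r_ij · s_i · s_j:
  σ(X1,X2) = 0.157 × 1.201 × 1.522 = 0.2870
  σ(X1,X3) = 0.491 × 1.201 × 1.251 = 0.7377
  σ(X1,X4) = 0.683 × 1.201 × 1.001 = 0.8211
  σ(X2,X3) = 0.147 × 1.522 × 1.251 = 0.2799
  σ(X2,X4) = 0.355 × 1.522 × 1.001 = 0.5409
  σ(X3,X4) = 0.653 × 1.251 × 1.001 = 0.8177
σ²_T = Σσ²ᵢ + 2·Σσ_ij = 6.3259 + 2 × 3.4843 = 13.2945
α = (4/3)·(1 − 6.3259/13.2945) = 0.699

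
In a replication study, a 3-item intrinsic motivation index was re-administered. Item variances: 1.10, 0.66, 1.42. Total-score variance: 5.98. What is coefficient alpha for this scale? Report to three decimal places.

coefficient alpha = 0.702

Σσ²ᵢ = 1.10 + 0.66 + 1.42 = 3.18
α = (k/(k−1))·(1 − Σσ²ᵢ/σ²_T) = (3/2)·(1 − 3.18/5.98) = 0.702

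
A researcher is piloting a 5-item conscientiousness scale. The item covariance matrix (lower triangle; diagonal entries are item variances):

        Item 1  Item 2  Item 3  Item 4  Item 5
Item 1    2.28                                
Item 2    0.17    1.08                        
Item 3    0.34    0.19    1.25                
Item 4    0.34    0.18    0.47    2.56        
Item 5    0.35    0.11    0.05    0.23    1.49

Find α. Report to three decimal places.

Σσ²ᵢ = 2.28 + 1.08 + 1.25 + 2.56 + 1.49 = 8.66
Sum of the distinct covariances = 2.43
σ²_T = 8.66 + 2 × 2.43 = 13.52
α = (k/(k−1))·(1 − Σσ²ᵢ/σ²_T) = (5/4)·(1 − 8.66/13.52) = 0.449

α = 0.449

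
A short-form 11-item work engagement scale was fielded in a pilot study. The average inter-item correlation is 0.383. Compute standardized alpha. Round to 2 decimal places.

standardized alpha = 0.87

Standardized α = k·r̄ / (1 + (k−1)·r̄) = 11 × 0.383 / (1 + 10 × 0.383)
  = 4.2130 / 4.8300 = 0.87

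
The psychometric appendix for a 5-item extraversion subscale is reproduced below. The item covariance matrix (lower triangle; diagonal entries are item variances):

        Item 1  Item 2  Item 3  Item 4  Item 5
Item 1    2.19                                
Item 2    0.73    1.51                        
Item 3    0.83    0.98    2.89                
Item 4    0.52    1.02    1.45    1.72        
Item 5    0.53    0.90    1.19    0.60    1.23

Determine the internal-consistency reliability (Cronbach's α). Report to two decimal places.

Cronbach's α = 0.81

Σσ²ᵢ = 2.19 + 1.51 + 2.89 + 1.72 + 1.23 = 9.54
Sum of the distinct covariances = 8.75
Var(T) = 9.54 + 2 × 8.75 = 27.04
α = (k/(k−1))·(1 − Σσ²ᵢ/Var(T)) = (5/4)·(1 − 9.54/27.04) = 0.81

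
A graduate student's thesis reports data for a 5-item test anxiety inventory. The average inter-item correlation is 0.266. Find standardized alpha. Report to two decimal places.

Standardized α = k·r̄ / (1 + (k−1)·r̄) = 5 × 0.266 / (1 + 4 × 0.266)
  = 1.3300 / 2.0640 = 0.64

standardized alpha = 0.64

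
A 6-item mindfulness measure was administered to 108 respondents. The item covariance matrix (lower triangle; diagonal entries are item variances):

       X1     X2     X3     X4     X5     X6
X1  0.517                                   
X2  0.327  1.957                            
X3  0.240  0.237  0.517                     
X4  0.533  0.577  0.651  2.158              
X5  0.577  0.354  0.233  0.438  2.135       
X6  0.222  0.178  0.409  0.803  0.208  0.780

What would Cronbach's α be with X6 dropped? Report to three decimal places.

Remaining items: X1, X2, X3, X4, X5 (k = 5).
ΣVar(i) = 0.517 + 1.957 + 0.517 + 2.158 + 2.135 = 7.284
σ²_T = 7.284 + 2 × 4.167 = 15.618
α (item deleted) = (5/4)·(1 − 7.284/15.618) = 0.667

Cronbach's α = 0.667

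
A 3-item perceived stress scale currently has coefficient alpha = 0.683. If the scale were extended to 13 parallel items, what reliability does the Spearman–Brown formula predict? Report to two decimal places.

Length factor m = 13/3 = 4.3333
α' = m·α / (1 + (m−1)·α)
   = 13/3 × 0.683 / (1 + (13/3 − 1) × 0.683)
   = 2.9597 / 3.2767 = 0.90

predicted reliability = 0.90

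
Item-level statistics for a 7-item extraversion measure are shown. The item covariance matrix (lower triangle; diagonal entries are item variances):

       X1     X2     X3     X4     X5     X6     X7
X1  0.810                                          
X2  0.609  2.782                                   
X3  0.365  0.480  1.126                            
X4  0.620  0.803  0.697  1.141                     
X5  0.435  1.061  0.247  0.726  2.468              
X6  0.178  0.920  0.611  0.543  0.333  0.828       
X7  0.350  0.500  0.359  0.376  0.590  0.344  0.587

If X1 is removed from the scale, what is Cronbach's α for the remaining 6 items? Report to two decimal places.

α = 0.79

Remaining items: X2, X3, X4, X5, X6, X7 (k = 6).
ΣVar(i) = 2.782 + 1.126 + 1.141 + 2.468 + 0.828 + 0.587 = 8.932
σ²_T = 8.932 + 2 × 8.590 = 26.112
α (item deleted) = (6/5)·(1 − 8.932/26.112) = 0.79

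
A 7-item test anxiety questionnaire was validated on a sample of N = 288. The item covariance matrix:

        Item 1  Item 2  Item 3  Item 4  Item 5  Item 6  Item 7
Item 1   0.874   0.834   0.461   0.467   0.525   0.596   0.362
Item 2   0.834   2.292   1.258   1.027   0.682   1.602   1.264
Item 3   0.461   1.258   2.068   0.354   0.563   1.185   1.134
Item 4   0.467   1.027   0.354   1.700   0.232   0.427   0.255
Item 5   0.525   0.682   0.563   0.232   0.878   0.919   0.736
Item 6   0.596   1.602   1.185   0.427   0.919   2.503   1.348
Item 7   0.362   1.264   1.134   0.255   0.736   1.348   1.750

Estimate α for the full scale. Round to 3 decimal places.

ΣVar(i) = 0.874 + 2.292 + 2.068 + 1.700 + 0.878 + 2.503 + 1.750 = 12.065
Sum of off-diagonal covariances = 16.231
Var(T) = 12.065 + 2 × 16.231 = 44.527
α = (k/(k−1))·(1 − ΣVar(i)/Var(T)) = (7/6)·(1 − 12.065/44.527) = 0.851

α = 0.851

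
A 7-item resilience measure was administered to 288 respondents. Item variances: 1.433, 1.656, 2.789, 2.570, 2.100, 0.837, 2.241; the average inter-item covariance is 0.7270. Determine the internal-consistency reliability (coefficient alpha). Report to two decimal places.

coefficient alpha = 0.81

Σσᵢ² = 1.433 + 1.656 + 2.789 + 2.570 + 2.100 + 0.837 + 2.241 = 13.626
Sum of the 21 distinct covariances = 21 × 0.7270 = 15.2670
σ²_total = Σσᵢ² + 2·Σcov = 13.626 + 2 × 15.2670 = 44.1600
α = (7/6)·(1 − 13.626/44.1600) = 0.81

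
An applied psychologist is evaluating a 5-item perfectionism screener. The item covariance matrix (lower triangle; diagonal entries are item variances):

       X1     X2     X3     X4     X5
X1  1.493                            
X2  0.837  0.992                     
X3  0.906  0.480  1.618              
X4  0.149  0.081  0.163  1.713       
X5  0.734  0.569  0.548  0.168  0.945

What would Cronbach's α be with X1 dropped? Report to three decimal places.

Remaining items: X2, X3, X4, X5 (k = 4).
Σσ²ᵢ = 0.992 + 1.618 + 1.713 + 0.945 = 5.268
Var(T) = 5.268 + 2 × 2.009 = 9.286
α (item deleted) = (4/3)·(1 − 5.268/9.286) = 0.577

Cronbach's α = 0.577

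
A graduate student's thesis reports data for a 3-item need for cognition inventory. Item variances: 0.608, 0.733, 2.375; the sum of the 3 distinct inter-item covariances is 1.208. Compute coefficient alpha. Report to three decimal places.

ΣVar(i) = 0.608 + 0.733 + 2.375 = 3.716
Sum of distinct covariances = 1.208
σ²_T = ΣVar(i) + 2·Σcov = 3.716 + 2 × 1.208 = 6.132
α = (3/2)·(1 − 3.716/6.132) = 0.591

coefficient alpha = 0.591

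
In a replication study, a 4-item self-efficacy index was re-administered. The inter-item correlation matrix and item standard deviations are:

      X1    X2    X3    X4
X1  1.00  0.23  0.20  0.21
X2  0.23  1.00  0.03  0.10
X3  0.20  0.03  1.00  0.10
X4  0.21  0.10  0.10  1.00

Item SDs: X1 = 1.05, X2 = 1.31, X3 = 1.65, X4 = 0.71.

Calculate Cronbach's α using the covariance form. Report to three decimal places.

Cronbach's α = 0.354

Σσ²ᵢ = 1.05² + 1.31² + 1.65² + 0.71² = 6.0452
Covariances σ_ij = r_ij · s_i · s_j:
  σ(X1,X2) = 0.23 × 1.05 × 1.31 = 0.3164
  σ(X1,X3) = 0.20 × 1.05 × 1.65 = 0.3465
  σ(X1,X4) = 0.21 × 1.05 × 0.71 = 0.1566
  σ(X2,X3) = 0.03 × 1.31 × 1.65 = 0.0648
  σ(X2,X4) = 0.10 × 1.31 × 0.71 = 0.0930
  σ(X3,X4) = 0.10 × 1.65 × 0.71 = 0.1172
σ²_T = Σσ²ᵢ + 2·Σσ_ij = 6.0452 + 2 × 1.0945 = 8.2342
α = (4/3)·(1 − 6.0452/8.2342) = 0.354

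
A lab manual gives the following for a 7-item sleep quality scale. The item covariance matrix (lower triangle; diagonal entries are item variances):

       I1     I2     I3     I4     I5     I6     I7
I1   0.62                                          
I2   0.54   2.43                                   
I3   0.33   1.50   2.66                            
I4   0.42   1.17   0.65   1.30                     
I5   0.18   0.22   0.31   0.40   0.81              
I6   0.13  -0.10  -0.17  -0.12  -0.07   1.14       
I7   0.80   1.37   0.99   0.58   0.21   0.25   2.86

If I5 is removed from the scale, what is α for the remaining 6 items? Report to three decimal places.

Remaining items: I1, I2, I3, I4, I6, I7 (k = 6).
Σσᵢ² = 0.62 + 2.43 + 2.66 + 1.30 + 1.14 + 2.86 = 11.01
σ²_total = 11.01 + 2 × 8.34 = 27.69
α (item deleted) = (6/5)·(1 − 11.01/27.69) = 0.723

α = 0.723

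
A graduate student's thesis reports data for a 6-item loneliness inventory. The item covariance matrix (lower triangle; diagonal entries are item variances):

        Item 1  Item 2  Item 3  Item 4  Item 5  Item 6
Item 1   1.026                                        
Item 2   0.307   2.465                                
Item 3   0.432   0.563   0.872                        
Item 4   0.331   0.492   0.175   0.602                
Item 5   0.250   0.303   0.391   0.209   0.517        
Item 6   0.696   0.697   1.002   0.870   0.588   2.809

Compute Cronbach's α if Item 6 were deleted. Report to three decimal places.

Remaining items: Item 1, Item 2, Item 3, Item 4, Item 5 (k = 5).
Σσ²ᵢ = 1.026 + 2.465 + 0.872 + 0.602 + 0.517 = 5.482
Var(T) = 5.482 + 2 × 3.453 = 12.388
α (item deleted) = (5/4)·(1 − 5.482/12.388) = 0.697

α = 0.697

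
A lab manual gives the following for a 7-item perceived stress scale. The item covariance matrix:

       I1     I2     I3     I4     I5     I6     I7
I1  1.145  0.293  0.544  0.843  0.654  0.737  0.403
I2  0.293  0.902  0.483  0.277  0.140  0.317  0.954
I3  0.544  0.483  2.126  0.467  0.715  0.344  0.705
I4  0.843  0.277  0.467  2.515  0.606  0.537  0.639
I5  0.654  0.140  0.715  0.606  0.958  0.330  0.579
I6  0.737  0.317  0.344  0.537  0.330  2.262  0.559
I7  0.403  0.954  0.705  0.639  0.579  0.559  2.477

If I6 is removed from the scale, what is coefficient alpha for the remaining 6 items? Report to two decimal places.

coefficient alpha = 0.75

Remaining items: I1, I2, I3, I4, I5, I7 (k = 6).
ΣVar(i) = 1.145 + 0.902 + 2.126 + 2.515 + 0.958 + 2.477 = 10.123
σ²_total = 10.123 + 2 × 8.302 = 26.727
α (item deleted) = (6/5)·(1 − 10.123/26.727) = 0.75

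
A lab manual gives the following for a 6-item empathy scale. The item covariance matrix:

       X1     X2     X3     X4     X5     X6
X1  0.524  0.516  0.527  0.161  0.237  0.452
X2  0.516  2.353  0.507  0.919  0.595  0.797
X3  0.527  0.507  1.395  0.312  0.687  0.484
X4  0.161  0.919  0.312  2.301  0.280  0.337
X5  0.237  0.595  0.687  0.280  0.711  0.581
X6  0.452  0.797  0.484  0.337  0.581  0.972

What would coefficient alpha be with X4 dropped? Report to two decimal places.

α = 0.80

Remaining items: X1, X2, X3, X5, X6 (k = 5).
sum of item variances = 0.524 + 2.353 + 1.395 + 0.711 + 0.972 = 5.955
total variance = 5.955 + 2 × 5.383 = 16.721
α (item deleted) = (5/4)·(1 − 5.955/16.721) = 0.80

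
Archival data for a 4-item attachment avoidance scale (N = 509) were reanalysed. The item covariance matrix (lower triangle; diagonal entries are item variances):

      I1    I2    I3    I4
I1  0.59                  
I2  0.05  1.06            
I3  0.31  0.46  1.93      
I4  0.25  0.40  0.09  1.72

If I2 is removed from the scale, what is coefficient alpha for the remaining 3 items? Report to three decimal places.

α = 0.352

Remaining items: I1, I3, I4 (k = 3).
ΣVar(i) = 0.59 + 1.93 + 1.72 = 4.24
total variance = 4.24 + 2 × 0.65 = 5.54
α (item deleted) = (3/2)·(1 − 4.24/5.54) = 0.352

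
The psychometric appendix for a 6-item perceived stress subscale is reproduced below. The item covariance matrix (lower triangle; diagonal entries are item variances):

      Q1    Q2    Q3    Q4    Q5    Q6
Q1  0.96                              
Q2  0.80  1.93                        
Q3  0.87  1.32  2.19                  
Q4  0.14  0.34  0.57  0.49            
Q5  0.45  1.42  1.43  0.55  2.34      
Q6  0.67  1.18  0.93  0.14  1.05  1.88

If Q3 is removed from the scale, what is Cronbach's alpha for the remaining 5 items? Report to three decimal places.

α = 0.799

Remaining items: Q1, Q2, Q4, Q5, Q6 (k = 5).
sum of item variances = 0.96 + 1.93 + 0.49 + 2.34 + 1.88 = 7.60
σ²_T = 7.60 + 2 × 6.74 = 21.08
α (item deleted) = (5/4)·(1 − 7.60/21.08) = 0.799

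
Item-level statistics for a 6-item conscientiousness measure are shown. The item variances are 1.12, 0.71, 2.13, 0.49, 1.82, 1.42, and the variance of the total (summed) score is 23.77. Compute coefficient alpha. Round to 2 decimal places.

α = 0.81

sum of item variances = 1.12 + 0.71 + 2.13 + 0.49 + 1.82 + 1.42 = 7.69
α = (k/(k−1))·(1 − sum of item variances/total variance) = (6/5)·(1 − 7.69/23.77) = 0.81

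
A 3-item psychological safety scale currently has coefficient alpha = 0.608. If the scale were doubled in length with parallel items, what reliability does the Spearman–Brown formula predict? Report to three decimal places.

predicted reliability = 0.756

Length factor m = 2
α' = m·α / (1 + (m−1)·α)
   = 2 × 0.608 / (1 + (2 − 1) × 0.608)
   = 1.2160 / 1.6080 = 0.756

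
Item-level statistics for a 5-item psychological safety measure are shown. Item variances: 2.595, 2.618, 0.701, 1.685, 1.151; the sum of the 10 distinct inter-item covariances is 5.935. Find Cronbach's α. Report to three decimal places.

sum of item variances = 2.595 + 2.618 + 0.701 + 1.685 + 1.151 = 8.750
Sum of distinct covariances = 5.935
Var(T) = sum of item variances + 2·Σcov = 8.750 + 2 × 5.935 = 20.620
α = (5/4)·(1 − 8.750/20.620) = 0.720

Cronbach's α = 0.720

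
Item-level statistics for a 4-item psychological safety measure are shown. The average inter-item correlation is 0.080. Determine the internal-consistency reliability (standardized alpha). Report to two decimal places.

standardized alpha = 0.26

Standardized α = k·r̄ / (1 + (k−1)·r̄) = 4 × 0.080 / (1 + 3 × 0.080)
  = 0.3200 / 1.2400 = 0.26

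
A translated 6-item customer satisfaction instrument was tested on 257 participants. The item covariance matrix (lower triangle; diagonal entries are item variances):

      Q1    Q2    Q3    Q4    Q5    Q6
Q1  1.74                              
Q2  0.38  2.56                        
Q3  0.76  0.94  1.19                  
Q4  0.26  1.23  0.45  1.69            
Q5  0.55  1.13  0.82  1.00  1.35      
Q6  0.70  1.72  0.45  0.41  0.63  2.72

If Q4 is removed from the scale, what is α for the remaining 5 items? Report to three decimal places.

α = 0.785

Remaining items: Q1, Q2, Q3, Q5, Q6 (k = 5).
Σσ²ᵢ = 1.74 + 2.56 + 1.19 + 1.35 + 2.72 = 9.56
Var(T) = 9.56 + 2 × 8.08 = 25.72
α (item deleted) = (5/4)·(1 − 9.56/25.72) = 0.785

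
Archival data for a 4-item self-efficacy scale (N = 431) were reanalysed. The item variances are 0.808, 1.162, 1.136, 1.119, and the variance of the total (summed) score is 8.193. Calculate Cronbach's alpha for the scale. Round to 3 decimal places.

α = 0.646

Σσᵢ² = 0.808 + 1.162 + 1.136 + 1.119 = 4.225
α = (k/(k−1))·(1 − Σσᵢ²/σ²_total) = (4/3)·(1 − 4.225/8.193) = 0.646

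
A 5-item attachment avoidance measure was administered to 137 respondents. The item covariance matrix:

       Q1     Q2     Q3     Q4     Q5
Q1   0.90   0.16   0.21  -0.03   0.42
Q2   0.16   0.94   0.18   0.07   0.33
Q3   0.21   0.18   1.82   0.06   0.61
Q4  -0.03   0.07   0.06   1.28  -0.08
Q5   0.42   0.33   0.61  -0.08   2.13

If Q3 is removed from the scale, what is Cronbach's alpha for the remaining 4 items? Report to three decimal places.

α = 0.332

Remaining items: Q1, Q2, Q4, Q5 (k = 4).
ΣVar(i) = 0.90 + 0.94 + 1.28 + 2.13 = 5.25
Var(T) = 5.25 + 2 × 0.87 = 6.99
α (item deleted) = (4/3)·(1 − 5.25/6.99) = 0.332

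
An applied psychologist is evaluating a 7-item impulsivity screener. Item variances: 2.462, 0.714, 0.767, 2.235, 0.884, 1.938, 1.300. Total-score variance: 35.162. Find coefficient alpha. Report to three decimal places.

Σσᵢ² = 2.462 + 0.714 + 0.767 + 2.235 + 0.884 + 1.938 + 1.300 = 10.300
α = (k/(k−1))·(1 − Σσᵢ²/σ²_T) = (7/6)·(1 − 10.300/35.162) = 0.825

α = 0.825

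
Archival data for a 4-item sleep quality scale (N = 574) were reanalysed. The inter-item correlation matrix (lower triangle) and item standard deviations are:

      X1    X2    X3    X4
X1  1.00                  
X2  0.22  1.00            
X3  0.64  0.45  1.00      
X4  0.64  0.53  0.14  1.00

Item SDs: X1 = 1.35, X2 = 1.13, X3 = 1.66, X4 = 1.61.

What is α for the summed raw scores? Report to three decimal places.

Σσ²ᵢ = 1.35² + 1.13² + 1.66² + 1.61² = 8.4471
Covariances σ_ij = r_ij · s_i · s_j:
  σ(X1,X2) = 0.22 × 1.35 × 1.13 = 0.3356
  σ(X1,X3) = 0.64 × 1.35 × 1.66 = 1.4342
  σ(X1,X4) = 0.64 × 1.35 × 1.61 = 1.3910
  σ(X2,X3) = 0.45 × 1.13 × 1.66 = 0.8441
  σ(X2,X4) = 0.53 × 1.13 × 1.61 = 0.9642
  σ(X3,X4) = 0.14 × 1.66 × 1.61 = 0.3742
σ²_T = Σσ²ᵢ + 2·Σσ_ij = 8.4471 + 2 × 5.3433 = 19.1337
α = (4/3)·(1 − 8.4471/19.1337) = 0.745

α = 0.745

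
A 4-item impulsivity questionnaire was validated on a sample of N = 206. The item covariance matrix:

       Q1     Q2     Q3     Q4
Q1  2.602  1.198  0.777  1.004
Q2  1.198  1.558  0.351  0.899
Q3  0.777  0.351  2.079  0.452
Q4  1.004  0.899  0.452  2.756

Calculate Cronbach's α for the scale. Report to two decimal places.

ΣVar(i) = 2.602 + 1.558 + 2.079 + 2.756 = 8.995
Sum of off-diagonal covariances = 4.681
σ²_T = 8.995 + 2 × 4.681 = 18.357
α = (k/(k−1))·(1 − ΣVar(i)/σ²_T) = (4/3)·(1 − 8.995/18.357) = 0.68

α = 0.68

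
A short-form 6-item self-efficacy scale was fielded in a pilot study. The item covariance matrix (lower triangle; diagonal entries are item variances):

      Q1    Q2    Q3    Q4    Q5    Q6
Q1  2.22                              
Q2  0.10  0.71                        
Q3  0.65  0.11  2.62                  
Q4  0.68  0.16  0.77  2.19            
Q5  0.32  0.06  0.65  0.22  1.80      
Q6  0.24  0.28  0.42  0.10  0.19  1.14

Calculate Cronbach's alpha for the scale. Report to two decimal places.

Σσ²ᵢ = 2.22 + 0.71 + 2.62 + 2.19 + 1.80 + 1.14 = 10.68
Sum of off-diagonal covariances = 4.95
total variance = 10.68 + 2 × 4.95 = 20.58
α = (k/(k−1))·(1 − Σσ²ᵢ/total variance) = (6/5)·(1 − 10.68/20.58) = 0.58

α = 0.58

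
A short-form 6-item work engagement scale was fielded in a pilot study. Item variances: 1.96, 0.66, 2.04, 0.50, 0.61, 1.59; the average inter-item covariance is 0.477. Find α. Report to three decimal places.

sum of item variances = 1.96 + 0.66 + 2.04 + 0.50 + 0.61 + 1.59 = 7.36
Sum of the 15 distinct covariances = 15 × 0.477 = 7.155
Var(T) = sum of item variances + 2·Σcov = 7.36 + 2 × 7.155 = 21.670
α = (6/5)·(1 − 7.36/21.670) = 0.792

α = 0.792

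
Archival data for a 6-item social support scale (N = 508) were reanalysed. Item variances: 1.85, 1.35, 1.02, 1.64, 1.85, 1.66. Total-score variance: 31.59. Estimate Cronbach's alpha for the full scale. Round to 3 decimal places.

Cronbach's alpha = 0.844

sum of item variances = 1.85 + 1.35 + 1.02 + 1.64 + 1.85 + 1.66 = 9.37
α = (k/(k−1))·(1 − sum of item variances/total variance) = (6/5)·(1 − 9.37/31.59) = 0.844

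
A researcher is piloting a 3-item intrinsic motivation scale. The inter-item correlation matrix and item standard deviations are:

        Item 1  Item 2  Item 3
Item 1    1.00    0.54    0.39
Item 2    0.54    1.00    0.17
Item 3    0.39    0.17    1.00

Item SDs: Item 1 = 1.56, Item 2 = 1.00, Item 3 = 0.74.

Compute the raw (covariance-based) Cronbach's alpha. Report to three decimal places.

α = 0.624

Σσ²ᵢ = 1.56² + 1.00² + 0.74² = 3.9812
Covariances σ_ij = r_ij · s_i · s_j:
  σ(Item 1,Item 2) = 0.54 × 1.56 × 1.00 = 0.8424
  σ(Item 1,Item 3) = 0.39 × 1.56 × 0.74 = 0.4502
  σ(Item 2,Item 3) = 0.17 × 1.00 × 0.74 = 0.1258
σ²_T = Σσ²ᵢ + 2·Σσ_ij = 3.9812 + 2 × 1.4184 = 6.8180
α = (3/2)·(1 − 3.9812/6.8180) = 0.624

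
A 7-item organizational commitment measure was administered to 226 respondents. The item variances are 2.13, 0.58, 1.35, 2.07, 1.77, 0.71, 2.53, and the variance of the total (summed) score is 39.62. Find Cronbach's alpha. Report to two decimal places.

Cronbach's alpha = 0.84

sum of item variances = 2.13 + 0.58 + 1.35 + 2.07 + 1.77 + 0.71 + 2.53 = 11.14
α = (k/(k−1))·(1 − sum of item variances/σ²_total) = (7/6)·(1 − 11.14/39.62) = 0.84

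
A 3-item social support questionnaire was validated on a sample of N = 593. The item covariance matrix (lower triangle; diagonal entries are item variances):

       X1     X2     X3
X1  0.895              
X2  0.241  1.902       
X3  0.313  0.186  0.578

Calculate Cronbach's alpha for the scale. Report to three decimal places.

ΣVar(i) = 0.895 + 1.902 + 0.578 = 3.375
Sum of the distinct covariances = 0.740
σ²_T = 3.375 + 2 × 0.740 = 4.855
α = (k/(k−1))·(1 − ΣVar(i)/σ²_T) = (3/2)·(1 − 3.375/4.855) = 0.457

Cronbach's alpha = 0.457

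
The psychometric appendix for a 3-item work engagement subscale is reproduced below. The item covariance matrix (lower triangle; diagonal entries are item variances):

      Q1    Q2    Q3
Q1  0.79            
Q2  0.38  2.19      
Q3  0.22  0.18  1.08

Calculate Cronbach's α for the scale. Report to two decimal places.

α = 0.42

Σσᵢ² = 0.79 + 2.19 + 1.08 = 4.06
Σ_{i<j} σ_ij = 0.78
σ²_T = 4.06 + 2 × 0.78 = 5.62
α = (k/(k−1))·(1 − Σσᵢ²/σ²_T) = (3/2)·(1 − 4.06/5.62) = 0.42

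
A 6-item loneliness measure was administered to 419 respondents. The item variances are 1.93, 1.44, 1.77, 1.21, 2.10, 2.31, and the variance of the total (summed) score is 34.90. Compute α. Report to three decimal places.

α = 0.830

Σσᵢ² = 1.93 + 1.44 + 1.77 + 1.21 + 2.10 + 2.31 = 10.76
α = (k/(k−1))·(1 − Σσᵢ²/σ²_total) = (6/5)·(1 − 10.76/34.90) = 0.830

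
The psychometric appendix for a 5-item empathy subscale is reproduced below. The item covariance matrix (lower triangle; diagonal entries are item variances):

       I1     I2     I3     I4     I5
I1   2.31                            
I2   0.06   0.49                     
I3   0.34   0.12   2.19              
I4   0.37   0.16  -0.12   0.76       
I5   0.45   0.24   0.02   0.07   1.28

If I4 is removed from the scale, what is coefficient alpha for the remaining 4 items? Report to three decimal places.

Remaining items: I1, I2, I3, I5 (k = 4).
Σσᵢ² = 2.31 + 0.49 + 2.19 + 1.28 = 6.27
σ²_T = 6.27 + 2 × 1.23 = 8.73
α (item deleted) = (4/3)·(1 − 6.27/8.73) = 0.376

α = 0.376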